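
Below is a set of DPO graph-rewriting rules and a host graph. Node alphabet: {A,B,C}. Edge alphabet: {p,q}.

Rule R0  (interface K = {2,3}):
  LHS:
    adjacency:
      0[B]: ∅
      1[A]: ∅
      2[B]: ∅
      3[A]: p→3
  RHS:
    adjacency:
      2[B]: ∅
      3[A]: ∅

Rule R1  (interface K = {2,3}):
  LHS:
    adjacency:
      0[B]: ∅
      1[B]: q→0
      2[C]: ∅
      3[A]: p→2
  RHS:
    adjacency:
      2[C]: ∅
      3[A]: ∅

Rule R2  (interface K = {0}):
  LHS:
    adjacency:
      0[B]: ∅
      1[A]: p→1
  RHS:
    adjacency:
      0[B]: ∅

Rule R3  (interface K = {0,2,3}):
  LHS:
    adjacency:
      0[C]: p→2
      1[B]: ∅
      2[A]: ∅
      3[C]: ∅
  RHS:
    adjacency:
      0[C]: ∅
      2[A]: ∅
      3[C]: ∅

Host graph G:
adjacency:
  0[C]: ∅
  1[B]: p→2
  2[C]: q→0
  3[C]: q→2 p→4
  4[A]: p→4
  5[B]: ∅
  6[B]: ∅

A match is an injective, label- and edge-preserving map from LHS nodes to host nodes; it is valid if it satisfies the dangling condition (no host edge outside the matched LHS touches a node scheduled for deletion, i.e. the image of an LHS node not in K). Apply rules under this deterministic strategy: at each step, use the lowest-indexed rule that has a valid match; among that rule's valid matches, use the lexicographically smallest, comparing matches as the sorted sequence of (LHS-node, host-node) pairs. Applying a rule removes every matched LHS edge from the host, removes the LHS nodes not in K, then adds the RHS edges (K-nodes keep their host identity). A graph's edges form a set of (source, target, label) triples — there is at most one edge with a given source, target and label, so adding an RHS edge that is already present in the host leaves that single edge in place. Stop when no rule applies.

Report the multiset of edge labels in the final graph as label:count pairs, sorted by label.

Answer: p:1 q:2

Derivation:
start.  V:7 E:5  edges: 1-p->2 2-q->0 3-q->2 3-p->4 4-p->4
1. fire R3 via {0↦3, 1↦5, 2↦4, 3↦0}  →  V:6 E:4  edges: 1-p->2 2-q->0 3-q->2 4-p->4
2. fire R2 via {0↦1, 1↦4}  →  V:5 E:3  edges: 1-p->2 2-q->0 3-q->2
normal form: no rule applies after step 2
NF edges: [(1, 2, 'p'), (2, 0, 'q'), (3, 2, 'q')]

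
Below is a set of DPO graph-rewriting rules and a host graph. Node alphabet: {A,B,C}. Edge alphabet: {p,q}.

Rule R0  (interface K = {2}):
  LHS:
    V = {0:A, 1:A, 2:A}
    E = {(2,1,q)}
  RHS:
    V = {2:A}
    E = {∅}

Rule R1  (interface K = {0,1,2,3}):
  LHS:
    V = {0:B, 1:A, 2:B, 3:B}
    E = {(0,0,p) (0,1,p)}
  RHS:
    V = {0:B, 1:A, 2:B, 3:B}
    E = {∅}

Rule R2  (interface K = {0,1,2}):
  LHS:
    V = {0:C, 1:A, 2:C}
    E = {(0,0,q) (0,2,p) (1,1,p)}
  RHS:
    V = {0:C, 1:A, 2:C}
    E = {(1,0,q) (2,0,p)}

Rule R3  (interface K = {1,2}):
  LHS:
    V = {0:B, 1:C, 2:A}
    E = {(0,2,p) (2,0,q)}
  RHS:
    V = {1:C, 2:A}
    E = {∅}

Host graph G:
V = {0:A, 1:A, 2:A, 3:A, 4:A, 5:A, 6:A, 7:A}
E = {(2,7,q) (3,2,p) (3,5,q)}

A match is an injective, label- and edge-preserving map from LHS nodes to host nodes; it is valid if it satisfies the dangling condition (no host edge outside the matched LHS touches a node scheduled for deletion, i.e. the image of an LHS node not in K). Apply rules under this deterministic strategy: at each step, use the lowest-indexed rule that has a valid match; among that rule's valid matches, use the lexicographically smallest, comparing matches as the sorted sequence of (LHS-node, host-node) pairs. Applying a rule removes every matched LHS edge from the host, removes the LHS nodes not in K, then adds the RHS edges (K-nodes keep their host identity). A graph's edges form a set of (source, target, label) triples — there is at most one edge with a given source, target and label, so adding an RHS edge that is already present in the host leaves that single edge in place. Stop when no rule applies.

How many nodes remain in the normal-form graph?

start.  V:8 E:3  edges: 2-q->7 3-p->2 3-q->5
1. fire R0 via {0↦0, 1↦5, 2↦3}  →  V:6 E:2  edges: 2-q->7 3-p->2
2. fire R0 via {0↦1, 1↦7, 2↦2}  →  V:4 E:1  edges: 3-p->2
normal form: no rule applies after step 2
NF nodes: {2:A, 3:A, 4:A, 6:A}

Answer: 4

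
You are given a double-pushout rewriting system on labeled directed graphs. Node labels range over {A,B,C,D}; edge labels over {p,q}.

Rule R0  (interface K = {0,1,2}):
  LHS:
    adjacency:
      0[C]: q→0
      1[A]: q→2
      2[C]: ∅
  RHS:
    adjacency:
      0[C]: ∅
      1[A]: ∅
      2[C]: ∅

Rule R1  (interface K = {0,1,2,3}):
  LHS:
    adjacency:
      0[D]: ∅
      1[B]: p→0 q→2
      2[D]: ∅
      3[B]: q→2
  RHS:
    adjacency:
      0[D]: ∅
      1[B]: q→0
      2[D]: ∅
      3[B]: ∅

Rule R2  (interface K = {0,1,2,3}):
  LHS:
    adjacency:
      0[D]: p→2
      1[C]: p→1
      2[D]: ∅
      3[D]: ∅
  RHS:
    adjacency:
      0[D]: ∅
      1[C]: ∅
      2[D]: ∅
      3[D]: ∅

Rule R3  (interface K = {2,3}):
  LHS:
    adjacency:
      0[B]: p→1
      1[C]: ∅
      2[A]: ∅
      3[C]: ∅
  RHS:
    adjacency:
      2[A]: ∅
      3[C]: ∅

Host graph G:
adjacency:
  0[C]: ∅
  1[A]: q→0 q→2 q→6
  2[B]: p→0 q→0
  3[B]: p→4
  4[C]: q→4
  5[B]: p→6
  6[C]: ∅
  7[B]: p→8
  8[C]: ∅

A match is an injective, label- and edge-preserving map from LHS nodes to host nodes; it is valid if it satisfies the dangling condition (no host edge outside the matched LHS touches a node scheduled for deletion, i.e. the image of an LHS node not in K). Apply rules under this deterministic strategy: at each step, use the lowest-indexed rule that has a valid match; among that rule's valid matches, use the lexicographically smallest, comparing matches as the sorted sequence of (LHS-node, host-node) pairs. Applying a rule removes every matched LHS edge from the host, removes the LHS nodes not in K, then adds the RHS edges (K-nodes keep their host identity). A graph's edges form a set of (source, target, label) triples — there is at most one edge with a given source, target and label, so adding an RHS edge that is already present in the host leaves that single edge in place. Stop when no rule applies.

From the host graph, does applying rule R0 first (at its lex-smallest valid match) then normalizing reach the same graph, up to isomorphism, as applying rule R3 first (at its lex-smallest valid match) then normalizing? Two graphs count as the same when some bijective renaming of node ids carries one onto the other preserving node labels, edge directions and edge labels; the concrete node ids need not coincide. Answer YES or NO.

branch R0-first: apply at {0↦4, 1↦1, 2↦0} → |E|=7, then 2 more step(s) → NF |V|=5 |E|=5 V={0:C, 1:A, 2:B, 5:B, 6:C} E=1-q->2 1-q->6 2-p->0 2-q->0 5-p->6
branch R3-first: apply at {0↦7, 1↦8, 2↦1, 3↦0} → |E|=8, then 2 more step(s) → NF |V|=5 |E|=5 V={0:C, 1:A, 2:B, 5:B, 6:C} E=1-q->2 1-q->6 2-p->0 2-q->0 5-p->6
graphs isomorphic (equal up to label-preserving node renaming)

Answer: YES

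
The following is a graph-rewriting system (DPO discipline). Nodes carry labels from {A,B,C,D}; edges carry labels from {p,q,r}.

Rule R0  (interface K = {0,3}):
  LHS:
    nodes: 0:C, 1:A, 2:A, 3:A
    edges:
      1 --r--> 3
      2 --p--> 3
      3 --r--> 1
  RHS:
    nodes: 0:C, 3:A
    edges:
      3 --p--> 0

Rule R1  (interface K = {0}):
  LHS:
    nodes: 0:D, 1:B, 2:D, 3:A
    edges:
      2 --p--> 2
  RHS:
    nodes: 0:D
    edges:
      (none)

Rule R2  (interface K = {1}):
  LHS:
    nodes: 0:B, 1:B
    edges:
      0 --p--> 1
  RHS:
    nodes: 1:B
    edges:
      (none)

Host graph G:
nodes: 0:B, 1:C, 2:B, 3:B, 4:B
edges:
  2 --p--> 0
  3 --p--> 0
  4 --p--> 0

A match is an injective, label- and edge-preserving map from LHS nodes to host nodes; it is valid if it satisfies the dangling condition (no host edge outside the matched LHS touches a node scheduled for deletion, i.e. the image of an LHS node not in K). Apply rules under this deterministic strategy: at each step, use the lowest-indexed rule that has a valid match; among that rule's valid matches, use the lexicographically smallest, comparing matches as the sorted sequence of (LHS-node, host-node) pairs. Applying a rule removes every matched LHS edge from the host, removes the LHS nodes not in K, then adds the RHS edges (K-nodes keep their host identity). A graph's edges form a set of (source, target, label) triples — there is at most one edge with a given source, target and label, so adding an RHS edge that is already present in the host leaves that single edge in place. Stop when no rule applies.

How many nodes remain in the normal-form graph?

Answer: 2

Derivation:
initial: |V|=5 |E|=3  E = 2-p->0 3-p->0 4-p->0
step 1: apply R2 at {0↦2, 1↦0}  → |V|=4 |E|=2  E = 3-p->0 4-p->0
step 2: apply R2 at {0↦3, 1↦0}  → |V|=3 |E|=1  E = 4-p->0
step 3: apply R2 at {0↦4, 1↦0}  → |V|=2 |E|=0  E = ∅
normal form: no rule applies after step 3
NF nodes: {0:B, 1:C}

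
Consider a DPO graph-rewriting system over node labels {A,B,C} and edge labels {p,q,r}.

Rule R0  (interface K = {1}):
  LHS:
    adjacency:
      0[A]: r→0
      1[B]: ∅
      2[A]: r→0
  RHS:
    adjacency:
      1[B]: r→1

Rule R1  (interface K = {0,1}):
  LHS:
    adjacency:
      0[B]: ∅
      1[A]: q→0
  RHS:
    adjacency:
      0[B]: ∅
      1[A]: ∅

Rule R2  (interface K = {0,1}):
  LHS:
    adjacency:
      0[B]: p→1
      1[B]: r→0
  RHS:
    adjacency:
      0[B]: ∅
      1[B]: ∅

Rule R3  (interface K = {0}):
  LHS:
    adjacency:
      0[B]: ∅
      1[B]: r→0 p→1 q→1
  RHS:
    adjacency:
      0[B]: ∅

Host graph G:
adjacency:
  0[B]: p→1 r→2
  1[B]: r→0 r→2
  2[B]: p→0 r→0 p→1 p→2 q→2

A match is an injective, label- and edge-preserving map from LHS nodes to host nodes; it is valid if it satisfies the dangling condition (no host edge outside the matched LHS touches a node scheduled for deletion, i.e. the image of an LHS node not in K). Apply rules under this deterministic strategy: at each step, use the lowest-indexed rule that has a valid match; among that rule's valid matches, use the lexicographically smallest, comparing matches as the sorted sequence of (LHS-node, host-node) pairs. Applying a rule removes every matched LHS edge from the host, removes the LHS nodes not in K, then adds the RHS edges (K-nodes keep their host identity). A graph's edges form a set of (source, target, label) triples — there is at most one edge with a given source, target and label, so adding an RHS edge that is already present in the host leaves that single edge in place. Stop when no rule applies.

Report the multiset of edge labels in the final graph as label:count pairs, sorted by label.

Answer: (no edges)

Steps:
[0] host  ⇒  3 nodes, 9 edges  {0-p->1 0-r->2 1-r->0 1-r->2 2-p->0 2-r->0 2-p->1 2-p->2 2-q->2}
[1] R2 @ {0↦0, 1↦1}  ⇒  3 nodes, 7 edges  {0-r->2 1-r->2 2-p->0 2-r->0 2-p->1 2-p->2 2-q->2}
[2] R2 @ {0↦2, 1↦0}  ⇒  3 nodes, 5 edges  {1-r->2 2-r->0 2-p->1 2-p->2 2-q->2}
[3] R2 @ {0↦2, 1↦1}  ⇒  3 nodes, 3 edges  {2-r->0 2-p->2 2-q->2}
[4] R3 @ {0↦0, 1↦2}  ⇒  2 nodes, 0 edges  {∅}
final graph: no rule applies after step 4
NF edges: []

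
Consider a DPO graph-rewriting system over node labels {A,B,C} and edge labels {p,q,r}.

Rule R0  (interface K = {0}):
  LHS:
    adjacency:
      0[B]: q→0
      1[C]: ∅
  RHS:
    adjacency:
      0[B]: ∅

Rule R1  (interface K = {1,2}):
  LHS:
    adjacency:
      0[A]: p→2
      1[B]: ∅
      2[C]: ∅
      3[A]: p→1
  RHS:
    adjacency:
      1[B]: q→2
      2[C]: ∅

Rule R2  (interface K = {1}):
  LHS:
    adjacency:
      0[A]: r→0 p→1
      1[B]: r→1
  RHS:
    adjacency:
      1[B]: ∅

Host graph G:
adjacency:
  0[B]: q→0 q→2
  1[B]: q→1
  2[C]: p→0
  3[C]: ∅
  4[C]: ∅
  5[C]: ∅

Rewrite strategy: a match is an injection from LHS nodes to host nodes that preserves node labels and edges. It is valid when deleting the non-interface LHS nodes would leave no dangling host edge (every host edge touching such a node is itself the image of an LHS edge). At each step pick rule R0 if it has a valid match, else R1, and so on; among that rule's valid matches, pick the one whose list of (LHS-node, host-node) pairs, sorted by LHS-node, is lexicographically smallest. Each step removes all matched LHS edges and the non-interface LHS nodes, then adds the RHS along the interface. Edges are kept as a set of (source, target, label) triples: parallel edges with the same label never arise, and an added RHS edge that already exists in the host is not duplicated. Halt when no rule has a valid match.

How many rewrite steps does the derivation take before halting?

Answer: 2

Rewrite trace:
[0] host  ⇒  6 nodes, 4 edges  {0-q->0 0-q->2 1-q->1 2-p->0}
[1] R0 @ {0↦0, 1↦3}  ⇒  5 nodes, 3 edges  {0-q->2 1-q->1 2-p->0}
[2] R0 @ {0↦1, 1↦4}  ⇒  4 nodes, 2 edges  {0-q->2 2-p->0}
normal form: no rule applies after step 2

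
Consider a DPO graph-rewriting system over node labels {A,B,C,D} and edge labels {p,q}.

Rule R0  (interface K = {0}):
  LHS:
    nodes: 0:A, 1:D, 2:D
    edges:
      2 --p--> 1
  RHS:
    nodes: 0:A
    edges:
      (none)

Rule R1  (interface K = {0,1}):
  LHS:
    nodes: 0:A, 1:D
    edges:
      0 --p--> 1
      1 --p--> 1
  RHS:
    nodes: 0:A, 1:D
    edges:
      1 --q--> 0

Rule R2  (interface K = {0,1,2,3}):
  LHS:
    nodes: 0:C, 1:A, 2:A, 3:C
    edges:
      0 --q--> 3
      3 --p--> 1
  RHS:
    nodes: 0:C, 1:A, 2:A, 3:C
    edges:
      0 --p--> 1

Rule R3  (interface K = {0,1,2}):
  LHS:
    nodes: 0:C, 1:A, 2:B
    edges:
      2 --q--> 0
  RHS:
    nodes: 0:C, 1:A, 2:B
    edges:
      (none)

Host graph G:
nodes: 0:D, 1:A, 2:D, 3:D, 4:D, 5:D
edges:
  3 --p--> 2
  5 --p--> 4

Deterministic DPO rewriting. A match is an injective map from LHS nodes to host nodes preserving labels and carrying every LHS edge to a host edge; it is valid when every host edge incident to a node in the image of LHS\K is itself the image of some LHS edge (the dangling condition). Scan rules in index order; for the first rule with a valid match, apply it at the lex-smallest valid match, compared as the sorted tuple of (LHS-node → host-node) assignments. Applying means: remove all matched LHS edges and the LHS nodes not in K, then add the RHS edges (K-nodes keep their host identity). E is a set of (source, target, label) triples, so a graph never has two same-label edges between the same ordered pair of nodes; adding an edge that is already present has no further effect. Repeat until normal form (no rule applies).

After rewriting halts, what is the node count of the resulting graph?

Answer: 2

Steps:
initial: |V|=6 |E|=2  E = 3-p->2 5-p->4
step 1: apply R0 at {0↦1, 1↦2, 2↦3}  → |V|=4 |E|=1  E = 5-p->4
step 2: apply R0 at {0↦1, 1↦4, 2↦5}  → |V|=2 |E|=0  E = ∅
halt: no rule applies after step 2
NF nodes: {0:D, 1:A}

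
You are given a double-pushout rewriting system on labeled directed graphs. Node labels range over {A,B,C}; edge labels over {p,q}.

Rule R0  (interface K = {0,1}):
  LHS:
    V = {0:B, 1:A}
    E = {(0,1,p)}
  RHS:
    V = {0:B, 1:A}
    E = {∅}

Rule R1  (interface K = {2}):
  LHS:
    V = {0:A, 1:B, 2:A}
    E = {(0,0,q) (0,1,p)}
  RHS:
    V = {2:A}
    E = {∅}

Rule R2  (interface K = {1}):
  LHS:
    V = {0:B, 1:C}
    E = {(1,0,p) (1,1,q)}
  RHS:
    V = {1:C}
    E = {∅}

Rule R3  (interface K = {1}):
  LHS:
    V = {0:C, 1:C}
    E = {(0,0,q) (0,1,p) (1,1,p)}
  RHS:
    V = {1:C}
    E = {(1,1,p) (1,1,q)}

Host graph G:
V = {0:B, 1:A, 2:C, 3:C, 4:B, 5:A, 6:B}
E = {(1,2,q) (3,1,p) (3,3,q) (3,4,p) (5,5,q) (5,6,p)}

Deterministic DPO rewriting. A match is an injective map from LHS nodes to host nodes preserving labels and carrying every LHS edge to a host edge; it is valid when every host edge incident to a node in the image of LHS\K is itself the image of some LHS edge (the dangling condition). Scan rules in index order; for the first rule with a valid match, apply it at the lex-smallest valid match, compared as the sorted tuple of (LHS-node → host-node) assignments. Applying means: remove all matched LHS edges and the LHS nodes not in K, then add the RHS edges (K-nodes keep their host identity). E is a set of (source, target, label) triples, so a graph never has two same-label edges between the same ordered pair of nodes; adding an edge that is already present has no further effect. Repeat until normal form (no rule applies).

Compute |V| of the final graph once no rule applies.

Answer: 4

Rewrite trace:
initial: |V|=7 |E|=6  E = 1-q->2 3-p->1 3-q->3 3-p->4 5-q->5 5-p->6
step 1: apply R1 at {0↦5, 1↦6, 2↦1}  → |V|=5 |E|=4  E = 1-q->2 3-p->1 3-q->3 3-p->4
step 2: apply R2 at {0↦4, 1↦3}  → |V|=4 |E|=2  E = 1-q->2 3-p->1
normal form: no rule applies after step 2
NF nodes: {0:B, 1:A, 2:C, 3:C}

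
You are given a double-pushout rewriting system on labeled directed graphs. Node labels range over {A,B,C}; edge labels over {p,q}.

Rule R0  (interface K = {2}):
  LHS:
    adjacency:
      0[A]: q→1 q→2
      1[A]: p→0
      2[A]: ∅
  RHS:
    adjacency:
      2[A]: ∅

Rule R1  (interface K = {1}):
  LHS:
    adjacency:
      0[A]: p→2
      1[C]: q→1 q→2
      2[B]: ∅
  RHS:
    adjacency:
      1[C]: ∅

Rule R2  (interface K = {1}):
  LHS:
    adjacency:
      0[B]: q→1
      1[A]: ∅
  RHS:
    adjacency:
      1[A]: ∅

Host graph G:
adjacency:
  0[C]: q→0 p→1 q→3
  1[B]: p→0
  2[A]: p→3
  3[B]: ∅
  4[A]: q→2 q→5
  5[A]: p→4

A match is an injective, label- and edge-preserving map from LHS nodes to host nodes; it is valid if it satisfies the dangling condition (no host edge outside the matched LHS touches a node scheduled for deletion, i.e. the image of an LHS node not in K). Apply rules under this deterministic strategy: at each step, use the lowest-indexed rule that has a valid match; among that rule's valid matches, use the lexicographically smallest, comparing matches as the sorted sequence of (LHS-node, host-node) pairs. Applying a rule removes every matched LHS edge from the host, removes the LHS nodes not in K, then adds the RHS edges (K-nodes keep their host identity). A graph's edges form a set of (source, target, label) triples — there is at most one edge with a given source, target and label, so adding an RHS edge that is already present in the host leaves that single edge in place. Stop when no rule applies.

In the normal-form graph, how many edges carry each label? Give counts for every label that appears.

Answer: p:2

Derivation:
initial: |V|=6 |E|=8  E = 0-q->0 0-p->1 0-q->3 1-p->0 2-p->3 4-q->2 4-q->5 5-p->4
step 1: apply R0 at {0↦4, 1↦5, 2↦2}  → |V|=4 |E|=5  E = 0-q->0 0-p->1 0-q->3 1-p->0 2-p->3
step 2: apply R1 at {0↦2, 1↦0, 2↦3}  → |V|=2 |E|=2  E = 0-p->1 1-p->0
normal form: no rule applies after step 2
NF edges: [(0, 1, 'p'), (1, 0, 'p')]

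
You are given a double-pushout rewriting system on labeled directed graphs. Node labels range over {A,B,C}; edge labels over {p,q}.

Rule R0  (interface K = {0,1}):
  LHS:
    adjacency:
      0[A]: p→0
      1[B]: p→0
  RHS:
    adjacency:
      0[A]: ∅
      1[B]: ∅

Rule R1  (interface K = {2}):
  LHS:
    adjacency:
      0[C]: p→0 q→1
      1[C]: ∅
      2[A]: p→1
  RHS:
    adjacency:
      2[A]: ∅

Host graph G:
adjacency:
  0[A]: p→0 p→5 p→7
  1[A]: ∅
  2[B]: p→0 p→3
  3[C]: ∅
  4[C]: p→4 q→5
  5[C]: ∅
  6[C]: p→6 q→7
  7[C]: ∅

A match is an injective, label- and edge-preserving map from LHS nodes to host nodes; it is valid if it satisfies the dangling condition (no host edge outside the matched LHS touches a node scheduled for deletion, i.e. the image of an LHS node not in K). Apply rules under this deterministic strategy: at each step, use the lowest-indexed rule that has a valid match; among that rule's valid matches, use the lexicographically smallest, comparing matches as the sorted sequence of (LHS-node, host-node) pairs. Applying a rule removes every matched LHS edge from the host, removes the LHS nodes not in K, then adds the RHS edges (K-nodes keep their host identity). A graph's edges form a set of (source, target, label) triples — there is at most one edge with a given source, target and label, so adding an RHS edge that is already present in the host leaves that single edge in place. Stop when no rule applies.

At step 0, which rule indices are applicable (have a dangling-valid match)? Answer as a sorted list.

Answer: [R0,R1]

Steps:
R0: 1 valid match — {0↦0, 1↦2}
R1: 2 valid matches — {0↦4, 1↦5, 2↦0}, {0↦6, 1↦7, 2↦0}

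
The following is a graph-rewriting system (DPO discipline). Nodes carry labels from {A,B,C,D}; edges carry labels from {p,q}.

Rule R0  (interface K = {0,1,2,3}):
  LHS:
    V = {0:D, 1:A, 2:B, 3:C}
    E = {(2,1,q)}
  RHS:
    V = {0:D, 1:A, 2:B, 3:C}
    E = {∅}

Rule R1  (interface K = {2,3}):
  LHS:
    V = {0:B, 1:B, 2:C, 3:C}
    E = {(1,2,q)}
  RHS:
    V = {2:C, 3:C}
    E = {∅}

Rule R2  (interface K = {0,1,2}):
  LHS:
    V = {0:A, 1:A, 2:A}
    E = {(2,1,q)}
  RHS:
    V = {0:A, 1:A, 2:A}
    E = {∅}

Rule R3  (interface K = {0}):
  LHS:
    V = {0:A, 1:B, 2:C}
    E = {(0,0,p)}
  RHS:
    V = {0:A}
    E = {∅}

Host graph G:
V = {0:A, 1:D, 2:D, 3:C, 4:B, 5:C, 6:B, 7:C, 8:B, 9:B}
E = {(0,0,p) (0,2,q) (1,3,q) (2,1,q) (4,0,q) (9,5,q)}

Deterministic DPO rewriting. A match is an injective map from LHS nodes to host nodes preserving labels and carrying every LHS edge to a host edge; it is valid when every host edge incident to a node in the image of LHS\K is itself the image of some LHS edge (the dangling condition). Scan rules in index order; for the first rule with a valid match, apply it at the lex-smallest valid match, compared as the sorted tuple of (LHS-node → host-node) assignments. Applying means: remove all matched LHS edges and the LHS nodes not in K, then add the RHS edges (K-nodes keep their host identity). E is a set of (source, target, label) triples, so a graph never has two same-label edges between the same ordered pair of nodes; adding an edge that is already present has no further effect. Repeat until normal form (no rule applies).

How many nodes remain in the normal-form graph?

Answer: 6

Steps:
start.  V:10 E:6  edges: 0-p->0 0-q->2 1-q->3 2-q->1 4-q->0 9-q->5
1. fire R0 via {0↦1, 1↦0, 2↦4, 3↦3}  →  V:10 E:5  edges: 0-p->0 0-q->2 1-q->3 2-q->1 9-q->5
2. fire R1 via {0↦4, 1↦9, 2↦5, 3↦3}  →  V:8 E:4  edges: 0-p->0 0-q->2 1-q->3 2-q->1
3. fire R3 via {0↦0, 1↦6, 2↦5}  →  V:6 E:3  edges: 0-q->2 1-q->3 2-q->1
normal form: no rule applies after step 3
NF nodes: {0:A, 1:D, 2:D, 3:C, 7:C, 8:B}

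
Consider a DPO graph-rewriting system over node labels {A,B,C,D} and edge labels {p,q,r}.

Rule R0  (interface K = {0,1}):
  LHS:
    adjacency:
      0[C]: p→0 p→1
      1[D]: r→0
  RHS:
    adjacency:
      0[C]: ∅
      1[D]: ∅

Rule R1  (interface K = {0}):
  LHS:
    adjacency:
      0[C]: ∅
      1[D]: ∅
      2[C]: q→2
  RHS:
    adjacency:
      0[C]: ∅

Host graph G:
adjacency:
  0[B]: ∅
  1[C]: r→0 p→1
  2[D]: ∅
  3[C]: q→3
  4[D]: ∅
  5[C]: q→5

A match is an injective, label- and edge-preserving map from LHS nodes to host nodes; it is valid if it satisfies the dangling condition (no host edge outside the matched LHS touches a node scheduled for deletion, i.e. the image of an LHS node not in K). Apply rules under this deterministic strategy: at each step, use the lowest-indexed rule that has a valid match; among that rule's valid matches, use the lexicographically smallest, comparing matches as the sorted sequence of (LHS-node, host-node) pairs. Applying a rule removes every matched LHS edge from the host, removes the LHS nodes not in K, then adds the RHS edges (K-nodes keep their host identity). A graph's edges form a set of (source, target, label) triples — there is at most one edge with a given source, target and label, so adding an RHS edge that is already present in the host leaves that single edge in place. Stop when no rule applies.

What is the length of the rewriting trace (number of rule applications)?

Answer: 2

Rewrite trace:
initial: |V|=6 |E|=4  E = 1-r->0 1-p->1 3-q->3 5-q->5
step 1: apply R1 at {0↦1, 1↦2, 2↦3}  → |V|=4 |E|=3  E = 1-r->0 1-p->1 5-q->5
step 2: apply R1 at {0↦1, 1↦4, 2↦5}  → |V|=2 |E|=2  E = 1-r->0 1-p->1
halt: no rule applies after step 2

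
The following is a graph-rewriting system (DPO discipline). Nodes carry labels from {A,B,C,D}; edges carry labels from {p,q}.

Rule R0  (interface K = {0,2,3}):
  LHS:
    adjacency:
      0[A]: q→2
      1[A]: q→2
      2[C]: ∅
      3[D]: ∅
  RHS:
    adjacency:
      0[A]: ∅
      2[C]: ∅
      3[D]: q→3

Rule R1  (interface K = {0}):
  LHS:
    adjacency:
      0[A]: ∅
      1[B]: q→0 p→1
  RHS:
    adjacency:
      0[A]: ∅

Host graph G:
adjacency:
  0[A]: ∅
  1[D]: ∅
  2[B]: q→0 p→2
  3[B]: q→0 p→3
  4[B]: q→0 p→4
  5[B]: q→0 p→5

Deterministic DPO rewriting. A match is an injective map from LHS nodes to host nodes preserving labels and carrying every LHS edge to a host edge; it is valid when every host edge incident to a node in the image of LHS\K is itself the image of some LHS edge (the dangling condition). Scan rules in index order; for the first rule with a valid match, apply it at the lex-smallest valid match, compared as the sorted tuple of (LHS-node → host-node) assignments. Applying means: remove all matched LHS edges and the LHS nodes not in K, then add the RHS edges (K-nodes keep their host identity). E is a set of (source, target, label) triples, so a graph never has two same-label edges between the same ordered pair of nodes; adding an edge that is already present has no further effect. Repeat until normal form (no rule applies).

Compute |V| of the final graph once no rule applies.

Answer: 2

Steps:
initial: |V|=6 |E|=8  E = 2-q->0 2-p->2 3-q->0 3-p->3 4-q->0 4-p->4 5-q->0 5-p->5
step 1: apply R1 at {0↦0, 1↦2}  → |V|=5 |E|=6  E = 3-q->0 3-p->3 4-q->0 4-p->4 5-q->0 5-p->5
step 2: apply R1 at {0↦0, 1↦3}  → |V|=4 |E|=4  E = 4-q->0 4-p->4 5-q->0 5-p->5
step 3: apply R1 at {0↦0, 1↦4}  → |V|=3 |E|=2  E = 5-q->0 5-p->5
step 4: apply R1 at {0↦0, 1↦5}  → |V|=2 |E|=0  E = ∅
halt: no rule applies after step 4
NF nodes: {0:A, 1:D}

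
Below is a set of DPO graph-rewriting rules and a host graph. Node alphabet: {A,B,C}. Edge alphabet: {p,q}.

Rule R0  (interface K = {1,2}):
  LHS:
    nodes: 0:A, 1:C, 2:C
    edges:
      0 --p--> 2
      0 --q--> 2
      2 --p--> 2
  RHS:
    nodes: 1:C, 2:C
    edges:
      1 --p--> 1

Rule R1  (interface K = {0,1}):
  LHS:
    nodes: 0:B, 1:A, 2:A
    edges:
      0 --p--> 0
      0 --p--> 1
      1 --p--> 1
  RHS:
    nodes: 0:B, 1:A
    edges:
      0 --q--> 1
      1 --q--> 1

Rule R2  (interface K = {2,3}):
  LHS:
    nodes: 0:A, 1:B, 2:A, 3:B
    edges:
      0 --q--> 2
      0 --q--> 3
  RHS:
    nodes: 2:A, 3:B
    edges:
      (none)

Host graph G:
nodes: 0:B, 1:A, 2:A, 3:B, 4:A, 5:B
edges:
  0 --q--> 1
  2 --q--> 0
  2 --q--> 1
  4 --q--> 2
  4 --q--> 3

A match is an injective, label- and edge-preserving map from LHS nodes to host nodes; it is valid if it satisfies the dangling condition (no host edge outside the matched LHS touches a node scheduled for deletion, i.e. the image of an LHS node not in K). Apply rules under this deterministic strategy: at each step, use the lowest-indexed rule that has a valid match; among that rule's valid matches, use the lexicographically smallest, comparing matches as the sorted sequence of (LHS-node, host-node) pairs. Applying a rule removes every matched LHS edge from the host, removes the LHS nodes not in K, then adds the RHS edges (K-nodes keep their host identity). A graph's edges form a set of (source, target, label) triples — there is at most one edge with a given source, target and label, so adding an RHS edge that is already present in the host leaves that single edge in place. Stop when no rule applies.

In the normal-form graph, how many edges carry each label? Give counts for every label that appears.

start.  V:6 E:5  edges: 0-q->1 2-q->0 2-q->1 4-q->2 4-q->3
1. fire R2 via {0↦4, 1↦5, 2↦2, 3↦3}  →  V:4 E:3  edges: 0-q->1 2-q->0 2-q->1
2. fire R2 via {0↦2, 1↦3, 2↦1, 3↦0}  →  V:2 E:1  edges: 0-q->1
halt: no rule applies after step 2
NF edges: [(0, 1, 'q')]

Answer: q:1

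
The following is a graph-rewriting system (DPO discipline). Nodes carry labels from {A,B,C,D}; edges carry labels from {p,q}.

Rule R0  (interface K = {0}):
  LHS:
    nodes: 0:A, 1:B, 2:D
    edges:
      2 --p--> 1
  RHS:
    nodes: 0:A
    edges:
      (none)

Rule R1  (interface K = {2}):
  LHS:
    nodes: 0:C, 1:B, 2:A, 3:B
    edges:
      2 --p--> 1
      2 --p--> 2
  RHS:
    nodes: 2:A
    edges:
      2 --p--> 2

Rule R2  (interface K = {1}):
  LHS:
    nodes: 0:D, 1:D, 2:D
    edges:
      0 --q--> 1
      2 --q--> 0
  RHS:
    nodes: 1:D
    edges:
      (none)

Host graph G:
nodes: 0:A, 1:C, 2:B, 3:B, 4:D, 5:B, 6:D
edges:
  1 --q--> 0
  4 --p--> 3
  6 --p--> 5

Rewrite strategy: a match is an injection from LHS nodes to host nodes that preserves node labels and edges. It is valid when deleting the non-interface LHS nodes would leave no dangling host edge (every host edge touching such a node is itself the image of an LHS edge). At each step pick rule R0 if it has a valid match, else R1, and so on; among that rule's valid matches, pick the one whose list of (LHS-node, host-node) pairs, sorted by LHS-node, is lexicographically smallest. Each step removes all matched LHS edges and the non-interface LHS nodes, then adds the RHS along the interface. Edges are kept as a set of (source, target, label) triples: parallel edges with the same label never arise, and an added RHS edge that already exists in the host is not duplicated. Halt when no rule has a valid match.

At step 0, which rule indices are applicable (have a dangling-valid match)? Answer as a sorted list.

Answer: [R0]

Steps:
R0: 2 valid matches — {0↦0, 1↦3, 2↦4}, {0↦0, 1↦5, 2↦6}
R1: no valid match — LHS pattern not found
R2: no valid match — LHS pattern not found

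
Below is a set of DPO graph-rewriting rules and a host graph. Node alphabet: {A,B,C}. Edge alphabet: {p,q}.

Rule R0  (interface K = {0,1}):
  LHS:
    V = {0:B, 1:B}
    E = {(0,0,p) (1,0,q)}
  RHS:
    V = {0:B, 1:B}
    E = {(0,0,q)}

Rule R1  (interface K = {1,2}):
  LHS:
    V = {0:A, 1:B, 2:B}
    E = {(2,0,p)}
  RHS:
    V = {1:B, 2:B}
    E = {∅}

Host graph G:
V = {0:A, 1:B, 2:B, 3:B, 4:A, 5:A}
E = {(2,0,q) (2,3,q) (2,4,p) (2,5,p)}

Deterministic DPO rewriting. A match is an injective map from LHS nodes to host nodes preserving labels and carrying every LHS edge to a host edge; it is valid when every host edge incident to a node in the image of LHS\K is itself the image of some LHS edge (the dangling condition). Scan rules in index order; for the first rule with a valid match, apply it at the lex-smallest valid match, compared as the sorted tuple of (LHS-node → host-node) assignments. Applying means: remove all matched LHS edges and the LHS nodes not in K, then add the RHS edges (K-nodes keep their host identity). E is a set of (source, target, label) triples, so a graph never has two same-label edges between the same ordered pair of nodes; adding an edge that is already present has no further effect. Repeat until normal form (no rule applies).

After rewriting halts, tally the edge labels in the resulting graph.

[0] host  ⇒  6 nodes, 4 edges  {2-q->0 2-q->3 2-p->4 2-p->5}
[1] R1 @ {0↦4, 1↦1, 2↦2}  ⇒  5 nodes, 3 edges  {2-q->0 2-q->3 2-p->5}
[2] R1 @ {0↦5, 1↦1, 2↦2}  ⇒  4 nodes, 2 edges  {2-q->0 2-q->3}
final graph: no rule applies after step 2
NF edges: [(2, 0, 'q'), (2, 3, 'q')]

Answer: q:2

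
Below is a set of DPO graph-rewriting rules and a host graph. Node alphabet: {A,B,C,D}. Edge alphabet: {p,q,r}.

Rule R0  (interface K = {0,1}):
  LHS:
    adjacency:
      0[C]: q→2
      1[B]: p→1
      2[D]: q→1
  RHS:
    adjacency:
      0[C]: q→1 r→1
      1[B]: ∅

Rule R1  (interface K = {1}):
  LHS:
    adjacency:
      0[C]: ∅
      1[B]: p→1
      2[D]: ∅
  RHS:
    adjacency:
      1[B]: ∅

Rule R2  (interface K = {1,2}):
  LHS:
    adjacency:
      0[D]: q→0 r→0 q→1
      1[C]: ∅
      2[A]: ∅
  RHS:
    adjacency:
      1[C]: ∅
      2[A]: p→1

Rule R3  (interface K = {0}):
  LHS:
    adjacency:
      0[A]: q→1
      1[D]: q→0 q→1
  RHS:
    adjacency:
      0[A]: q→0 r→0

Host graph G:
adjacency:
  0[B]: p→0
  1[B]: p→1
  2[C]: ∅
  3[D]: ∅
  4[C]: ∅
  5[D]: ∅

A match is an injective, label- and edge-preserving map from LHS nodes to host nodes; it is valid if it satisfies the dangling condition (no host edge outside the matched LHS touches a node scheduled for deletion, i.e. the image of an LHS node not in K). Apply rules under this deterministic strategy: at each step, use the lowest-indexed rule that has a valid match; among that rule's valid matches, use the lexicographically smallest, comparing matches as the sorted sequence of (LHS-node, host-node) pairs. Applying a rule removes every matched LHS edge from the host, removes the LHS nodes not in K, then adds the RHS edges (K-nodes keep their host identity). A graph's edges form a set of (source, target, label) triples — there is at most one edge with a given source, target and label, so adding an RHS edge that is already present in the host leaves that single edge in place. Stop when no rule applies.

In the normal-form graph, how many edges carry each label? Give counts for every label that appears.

[0] host  ⇒  6 nodes, 2 edges  {0-p->0 1-p->1}
[1] R1 @ {0↦2, 1↦0, 2↦3}  ⇒  4 nodes, 1 edges  {1-p->1}
[2] R1 @ {0↦4, 1↦1, 2↦5}  ⇒  2 nodes, 0 edges  {∅}
normal form: no rule applies after step 2
NF edges: []

Answer: (no edges)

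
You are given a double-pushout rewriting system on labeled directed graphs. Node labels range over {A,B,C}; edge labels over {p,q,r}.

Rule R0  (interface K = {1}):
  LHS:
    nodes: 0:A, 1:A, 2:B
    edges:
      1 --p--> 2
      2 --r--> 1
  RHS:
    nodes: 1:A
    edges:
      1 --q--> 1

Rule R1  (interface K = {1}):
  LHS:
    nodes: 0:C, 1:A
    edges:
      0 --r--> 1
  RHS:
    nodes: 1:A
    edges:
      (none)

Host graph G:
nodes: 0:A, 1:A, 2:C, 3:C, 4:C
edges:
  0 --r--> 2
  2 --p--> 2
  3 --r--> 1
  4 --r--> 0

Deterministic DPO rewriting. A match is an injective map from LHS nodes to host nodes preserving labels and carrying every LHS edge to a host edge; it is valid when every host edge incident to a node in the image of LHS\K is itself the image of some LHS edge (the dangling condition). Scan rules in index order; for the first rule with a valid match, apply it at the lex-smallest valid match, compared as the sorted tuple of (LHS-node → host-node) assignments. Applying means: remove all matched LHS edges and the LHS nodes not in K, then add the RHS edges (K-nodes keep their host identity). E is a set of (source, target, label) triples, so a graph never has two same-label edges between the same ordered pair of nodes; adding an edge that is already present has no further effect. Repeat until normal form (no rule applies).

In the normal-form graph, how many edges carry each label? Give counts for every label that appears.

initial: |V|=5 |E|=4  E = 0-r->2 2-p->2 3-r->1 4-r->0
step 1: apply R1 at {0↦3, 1↦1}  → |V|=4 |E|=3  E = 0-r->2 2-p->2 4-r->0
step 2: apply R1 at {0↦4, 1↦0}  → |V|=3 |E|=2  E = 0-r->2 2-p->2
halt: no rule applies after step 2
NF edges: [(0, 2, 'r'), (2, 2, 'p')]

Answer: p:1 r:1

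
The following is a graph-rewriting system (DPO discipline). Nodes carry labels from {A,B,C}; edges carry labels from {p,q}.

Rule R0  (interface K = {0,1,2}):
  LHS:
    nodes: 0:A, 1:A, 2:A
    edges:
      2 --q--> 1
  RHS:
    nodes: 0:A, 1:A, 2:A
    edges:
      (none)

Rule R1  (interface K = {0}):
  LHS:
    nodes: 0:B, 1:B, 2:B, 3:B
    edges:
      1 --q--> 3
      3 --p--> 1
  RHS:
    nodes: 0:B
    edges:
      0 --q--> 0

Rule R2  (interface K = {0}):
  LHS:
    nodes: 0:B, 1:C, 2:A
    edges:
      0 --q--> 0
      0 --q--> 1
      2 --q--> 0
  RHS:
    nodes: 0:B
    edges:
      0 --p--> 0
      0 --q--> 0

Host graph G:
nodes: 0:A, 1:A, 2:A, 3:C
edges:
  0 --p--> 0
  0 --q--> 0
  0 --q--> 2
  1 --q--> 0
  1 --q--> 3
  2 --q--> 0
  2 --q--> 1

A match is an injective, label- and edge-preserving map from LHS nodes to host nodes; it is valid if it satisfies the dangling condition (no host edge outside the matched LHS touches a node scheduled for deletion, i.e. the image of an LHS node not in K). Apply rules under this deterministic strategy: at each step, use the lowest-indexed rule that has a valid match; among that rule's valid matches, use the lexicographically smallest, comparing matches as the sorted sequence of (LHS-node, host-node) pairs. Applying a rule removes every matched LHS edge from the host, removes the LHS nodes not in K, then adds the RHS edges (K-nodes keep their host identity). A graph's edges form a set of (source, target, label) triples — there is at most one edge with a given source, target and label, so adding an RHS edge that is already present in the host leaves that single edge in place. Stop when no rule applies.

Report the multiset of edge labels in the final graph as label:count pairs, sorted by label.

initial: |V|=4 |E|=7  E = 0-p->0 0-q->0 0-q->2 1-q->0 1-q->3 2-q->0 2-q->1
step 1: apply R0 at {0↦0, 1↦1, 2↦2}  → |V|=4 |E|=6  E = 0-p->0 0-q->0 0-q->2 1-q->0 1-q->3 2-q->0
step 2: apply R0 at {0↦1, 1↦0, 2↦2}  → |V|=4 |E|=5  E = 0-p->0 0-q->0 0-q->2 1-q->0 1-q->3
step 3: apply R0 at {0↦1, 1↦2, 2↦0}  → |V|=4 |E|=4  E = 0-p->0 0-q->0 1-q->0 1-q->3
step 4: apply R0 at {0↦2, 1↦0, 2↦1}  → |V|=4 |E|=3  E = 0-p->0 0-q->0 1-q->3
normal form: no rule applies after step 4
NF edges: [(0, 0, 'p'), (0, 0, 'q'), (1, 3, 'q')]

Answer: p:1 q:2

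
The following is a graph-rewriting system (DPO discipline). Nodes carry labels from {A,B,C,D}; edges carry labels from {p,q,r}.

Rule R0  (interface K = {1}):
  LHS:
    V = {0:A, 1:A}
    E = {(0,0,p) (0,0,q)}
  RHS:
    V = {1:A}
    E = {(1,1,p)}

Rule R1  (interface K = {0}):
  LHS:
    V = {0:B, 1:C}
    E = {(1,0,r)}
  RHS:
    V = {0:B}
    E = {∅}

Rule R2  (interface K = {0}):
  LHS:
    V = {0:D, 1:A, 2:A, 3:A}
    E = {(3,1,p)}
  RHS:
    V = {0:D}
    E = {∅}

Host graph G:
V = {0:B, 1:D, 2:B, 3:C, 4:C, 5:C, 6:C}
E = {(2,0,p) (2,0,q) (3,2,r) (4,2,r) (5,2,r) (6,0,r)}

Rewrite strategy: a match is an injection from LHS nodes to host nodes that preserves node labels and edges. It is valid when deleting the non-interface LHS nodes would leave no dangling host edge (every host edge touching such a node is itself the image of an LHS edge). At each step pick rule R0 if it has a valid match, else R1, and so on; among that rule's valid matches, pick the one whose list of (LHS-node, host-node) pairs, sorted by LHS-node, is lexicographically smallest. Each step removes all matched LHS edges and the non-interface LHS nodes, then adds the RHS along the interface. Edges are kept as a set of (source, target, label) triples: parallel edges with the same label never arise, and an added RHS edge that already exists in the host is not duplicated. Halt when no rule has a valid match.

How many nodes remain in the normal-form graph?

Answer: 3

Rewrite trace:
start.  V:7 E:6  edges: 2-p->0 2-q->0 3-r->2 4-r->2 5-r->2 6-r->0
1. fire R1 via {0↦0, 1↦6}  →  V:6 E:5  edges: 2-p->0 2-q->0 3-r->2 4-r->2 5-r->2
2. fire R1 via {0↦2, 1↦3}  →  V:5 E:4  edges: 2-p->0 2-q->0 4-r->2 5-r->2
3. fire R1 via {0↦2, 1↦4}  →  V:4 E:3  edges: 2-p->0 2-q->0 5-r->2
4. fire R1 via {0↦2, 1↦5}  →  V:3 E:2  edges: 2-p->0 2-q->0
normal form: no rule applies after step 4
NF nodes: {0:B, 1:D, 2:B}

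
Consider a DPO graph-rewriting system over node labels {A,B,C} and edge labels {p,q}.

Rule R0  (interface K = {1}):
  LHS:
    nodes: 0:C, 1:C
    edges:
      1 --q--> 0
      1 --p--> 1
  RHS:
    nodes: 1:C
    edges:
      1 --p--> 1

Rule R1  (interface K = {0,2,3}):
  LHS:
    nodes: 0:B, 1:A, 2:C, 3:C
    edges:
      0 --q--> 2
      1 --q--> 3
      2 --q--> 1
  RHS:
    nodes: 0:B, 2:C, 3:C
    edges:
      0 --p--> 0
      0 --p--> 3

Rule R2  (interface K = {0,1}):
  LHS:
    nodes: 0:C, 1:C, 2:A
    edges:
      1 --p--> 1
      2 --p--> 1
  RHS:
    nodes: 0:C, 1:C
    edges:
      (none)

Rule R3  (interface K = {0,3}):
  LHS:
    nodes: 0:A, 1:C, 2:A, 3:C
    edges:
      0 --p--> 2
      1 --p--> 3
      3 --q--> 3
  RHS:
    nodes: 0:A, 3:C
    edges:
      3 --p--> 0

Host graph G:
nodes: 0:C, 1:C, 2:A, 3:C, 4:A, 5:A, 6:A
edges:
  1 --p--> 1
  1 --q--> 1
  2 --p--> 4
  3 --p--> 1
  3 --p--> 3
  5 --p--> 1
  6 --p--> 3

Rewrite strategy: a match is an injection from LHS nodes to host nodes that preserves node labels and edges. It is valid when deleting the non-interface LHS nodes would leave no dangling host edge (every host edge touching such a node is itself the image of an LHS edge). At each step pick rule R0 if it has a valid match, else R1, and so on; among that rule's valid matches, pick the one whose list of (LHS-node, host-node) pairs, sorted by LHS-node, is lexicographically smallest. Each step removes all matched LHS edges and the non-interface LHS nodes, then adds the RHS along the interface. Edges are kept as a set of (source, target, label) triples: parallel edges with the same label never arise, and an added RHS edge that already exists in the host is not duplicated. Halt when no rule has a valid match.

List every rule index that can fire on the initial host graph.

Answer: [R2]

Rewrite trace:
R0: no valid match — LHS pattern not found
R1: no valid match — LHS pattern not found
R2: 4 valid matches — {0↦0, 1↦1, 2↦5}, {0↦0, 1↦3, 2↦6}, {0↦1, 1↦3, 2↦6} (+1 more)
R3: no valid match — 1 raw match, all fail dangling condition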